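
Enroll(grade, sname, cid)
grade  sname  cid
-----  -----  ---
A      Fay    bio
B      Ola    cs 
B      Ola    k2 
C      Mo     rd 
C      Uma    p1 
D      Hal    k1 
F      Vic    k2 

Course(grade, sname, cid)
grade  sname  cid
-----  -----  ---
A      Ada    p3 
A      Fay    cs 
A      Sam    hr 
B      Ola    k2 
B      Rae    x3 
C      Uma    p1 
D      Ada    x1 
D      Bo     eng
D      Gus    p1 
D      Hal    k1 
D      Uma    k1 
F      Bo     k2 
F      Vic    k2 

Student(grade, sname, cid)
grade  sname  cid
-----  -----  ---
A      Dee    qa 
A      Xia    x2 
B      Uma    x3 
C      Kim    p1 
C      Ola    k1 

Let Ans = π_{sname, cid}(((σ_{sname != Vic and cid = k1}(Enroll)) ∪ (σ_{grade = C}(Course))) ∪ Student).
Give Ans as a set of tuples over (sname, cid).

{(Dee, qa), (Hal, k1), (Kim, p1), (Ola, k1), (Uma, p1), (Uma, x3), (Xia, x2)}

Filtering on sname != Vic and cid = k1 leaves {(D, Hal, k1)}.
Filtering on grade = C leaves {(C, Uma, p1)}.
Taking the union: {(C, Uma, p1), (D, Hal, k1)}
Taking the union: {(A, Dee, qa), (A, Xia, x2), (B, Uma, x3), (C, Kim, p1), (C, Ola, k1), (C, Uma, p1), (D, Hal, k1)}
Keep only column(s) sname, cid: {(Dee, qa), (Hal, k1), (Kim, p1), (Ola, k1), (Uma, p1), (Uma, x3), (Xia, x2)}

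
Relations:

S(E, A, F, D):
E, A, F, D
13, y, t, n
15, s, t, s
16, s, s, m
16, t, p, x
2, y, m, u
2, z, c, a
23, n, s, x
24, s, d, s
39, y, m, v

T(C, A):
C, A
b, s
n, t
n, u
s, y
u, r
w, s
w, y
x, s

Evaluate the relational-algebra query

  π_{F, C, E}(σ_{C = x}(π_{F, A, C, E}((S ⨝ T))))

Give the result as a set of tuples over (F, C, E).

{(d, x, 24), (s, x, 16), (t, x, 15)}

S ⋈ T (natural join on A): {(13, y, t, n, s), (13, y, t, n, w), (15, s, t, s, b), (15, s, t, s, w), (15, s, t, s, x), (16, s, s, m, b), (16, s, s, m, w), (16, s, s, m, x), (16, t, p, x, n), (2, y, m, u, s), (2, y, m, u, w), (24, s, d, s, b), (24, s, d, s, w), (24, s, d, s, x), (39, y, m, v, s), (39, y, m, v, w)}
π[F, A, C, E]: project onto (F, A, C, E) → {(d, s, b, 24), (d, s, w, 24), (d, s, x, 24), (m, y, s, 2), (m, y, s, 39), (m, y, w, 2), (m, y, w, 39), (p, t, n, 16), (s, s, b, 16), (s, s, w, 16), (s, s, x, 16), (t, s, b, 15), (t, s, w, 15), (t, s, x, 15), (t, y, s, 13), (t, y, w, 13)}
σ[C = x]: keep tuples satisfying C = x → {(d, s, x, 24), (s, s, x, 16), (t, s, x, 15)}
π[F, C, E]: project onto (F, C, E) → {(d, x, 24), (s, x, 16), (t, x, 15)}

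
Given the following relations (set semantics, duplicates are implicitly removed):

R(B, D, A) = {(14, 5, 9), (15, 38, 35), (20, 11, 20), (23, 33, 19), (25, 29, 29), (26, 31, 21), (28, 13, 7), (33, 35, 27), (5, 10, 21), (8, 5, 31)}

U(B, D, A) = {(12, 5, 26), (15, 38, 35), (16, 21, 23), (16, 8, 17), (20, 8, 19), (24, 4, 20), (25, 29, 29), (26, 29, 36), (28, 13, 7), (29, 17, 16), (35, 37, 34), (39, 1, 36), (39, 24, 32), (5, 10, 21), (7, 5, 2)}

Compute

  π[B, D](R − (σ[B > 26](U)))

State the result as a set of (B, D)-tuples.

{(14, 5), (15, 38), (20, 11), (23, 33), (25, 29), (26, 31), (33, 35), (5, 10), (8, 5)}

σ[B > 26]: keep tuples satisfying B > 26 → {(28, 13, 7), (29, 17, 16), (35, 37, 34), (39, 1, 36), (39, 24, 32)}
Set difference of the two operands is {(14, 5, 9), (15, 38, 35), (20, 11, 20), (23, 33, 19), (25, 29, 29), (26, 31, 21), (33, 35, 27), (5, 10, 21), (8, 5, 31)}.
Projecting to B, D: {(14, 5), (15, 38), (20, 11), (23, 33), (25, 29), (26, 31), (33, 35), (5, 10), (8, 5)}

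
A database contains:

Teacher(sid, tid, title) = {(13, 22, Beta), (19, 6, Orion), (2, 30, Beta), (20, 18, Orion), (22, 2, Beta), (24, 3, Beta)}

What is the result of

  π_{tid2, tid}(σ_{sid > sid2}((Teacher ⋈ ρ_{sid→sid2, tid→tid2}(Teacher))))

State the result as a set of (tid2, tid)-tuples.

ρ[sid→sid2, tid→tid2]: schema becomes (sid2, tid2, title); tuples unchanged.
Teacher ⋈ ρ_{sid→sid2, tid→tid2}(Teacher) (natural join on title): {(13, 22, Beta, 13, 22), (13, 22, Beta, 2, 30), (13, 22, Beta, 22, 2), (13, 22, Beta, 24, 3), (19, 6, Orion, 19, 6), (19, 6, Orion, 20, 18), (2, 30, Beta, 13, 22), (2, 30, Beta, 2, 30), (2, 30, Beta, 22, 2), (2, 30, Beta, 24, 3), (20, 18, Orion, 19, 6), (20, 18, Orion, 20, 18), (22, 2, Beta, 13, 22), (22, 2, Beta, 2, 30), (22, 2, Beta, 22, 2), (22, 2, Beta, 24, 3), (24, 3, Beta, 13, 22), (24, 3, Beta, 2, 30), (24, 3, Beta, 22, 2), (24, 3, Beta, 24, 3)}
σ[sid > sid2]: keep tuples satisfying sid > sid2 → {(13, 22, Beta, 2, 30), (20, 18, Orion, 19, 6), (22, 2, Beta, 13, 22), (22, 2, Beta, 2, 30), (24, 3, Beta, 13, 22), (24, 3, Beta, 2, 30), (24, 3, Beta, 22, 2)}
Keep only column(s) tid2, tid: {(2, 3), (22, 2), (22, 3), (30, 2), (30, 22), (30, 3), (6, 18)}

{(2, 3), (22, 2), (22, 3), (30, 2), (30, 22), (30, 3), (6, 18)}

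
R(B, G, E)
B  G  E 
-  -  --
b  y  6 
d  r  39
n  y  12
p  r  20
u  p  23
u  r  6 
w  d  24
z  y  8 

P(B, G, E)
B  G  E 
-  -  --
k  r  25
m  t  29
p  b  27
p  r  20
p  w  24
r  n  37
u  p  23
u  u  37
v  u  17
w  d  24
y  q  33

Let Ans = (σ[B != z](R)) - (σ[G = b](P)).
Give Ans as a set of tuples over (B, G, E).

{(b, y, 6), (d, r, 39), (n, y, 12), (p, r, 20), (u, p, 23), (u, r, 6), (w, d, 24)}

Selection B != z: {(b, y, 6), (d, r, 39), (n, y, 12), (p, r, 20), (u, p, 23), (u, r, 6), (w, d, 24)}
Selection G = b: {(p, b, 27)}
Taking the difference: {(b, y, 6), (d, r, 39), (n, y, 12), (p, r, 20), (u, p, 23), (u, r, 6), (w, d, 24)}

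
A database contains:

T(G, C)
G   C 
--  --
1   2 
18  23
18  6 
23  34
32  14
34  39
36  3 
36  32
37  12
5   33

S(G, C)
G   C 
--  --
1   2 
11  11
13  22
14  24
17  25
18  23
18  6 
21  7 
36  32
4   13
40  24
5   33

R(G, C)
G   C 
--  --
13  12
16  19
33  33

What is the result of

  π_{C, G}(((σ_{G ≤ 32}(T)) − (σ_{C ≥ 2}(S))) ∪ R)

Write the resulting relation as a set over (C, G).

σ[G ≤ 32]: keep tuples satisfying G ≤ 32 → {(1, 2), (18, 23), (18, 6), (23, 34), (32, 14), (5, 33)}
σ[C ≥ 2]: keep tuples satisfying C ≥ 2 → {(1, 2), (11, 11), (13, 22), (14, 24), (17, 25), (18, 23), (18, 6), (21, 7), (36, 32), (4, 13), (40, 24), (5, 33)}
Difference: {(1, 2), (18, 23), (18, 6), (23, 34), (32, 14), (5, 33)} with {(1, 2), (11, 11), (13, 22), (14, 24), (17, 25), (18, 23), (18, 6), (21, 7), (36, 32), (4, 13), (40, 24), (5, 33)} → {(23, 34), (32, 14)}
Union: {(23, 34), (32, 14)} with {(13, 12), (16, 19), (33, 33)} → {(13, 12), (16, 19), (23, 34), (32, 14), (33, 33)}
π_{C, G} gives {(12, 13), (14, 32), (19, 16), (33, 33), (34, 23)}.

{(12, 13), (14, 32), (19, 16), (33, 33), (34, 23)}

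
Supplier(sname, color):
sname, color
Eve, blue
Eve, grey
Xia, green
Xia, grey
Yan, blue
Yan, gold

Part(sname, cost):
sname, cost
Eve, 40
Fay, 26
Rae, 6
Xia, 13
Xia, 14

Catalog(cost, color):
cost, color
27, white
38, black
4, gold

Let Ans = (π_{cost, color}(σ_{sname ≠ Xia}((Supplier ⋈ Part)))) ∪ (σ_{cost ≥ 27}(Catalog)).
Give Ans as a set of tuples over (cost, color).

{(27, white), (38, black), (40, blue), (40, grey)}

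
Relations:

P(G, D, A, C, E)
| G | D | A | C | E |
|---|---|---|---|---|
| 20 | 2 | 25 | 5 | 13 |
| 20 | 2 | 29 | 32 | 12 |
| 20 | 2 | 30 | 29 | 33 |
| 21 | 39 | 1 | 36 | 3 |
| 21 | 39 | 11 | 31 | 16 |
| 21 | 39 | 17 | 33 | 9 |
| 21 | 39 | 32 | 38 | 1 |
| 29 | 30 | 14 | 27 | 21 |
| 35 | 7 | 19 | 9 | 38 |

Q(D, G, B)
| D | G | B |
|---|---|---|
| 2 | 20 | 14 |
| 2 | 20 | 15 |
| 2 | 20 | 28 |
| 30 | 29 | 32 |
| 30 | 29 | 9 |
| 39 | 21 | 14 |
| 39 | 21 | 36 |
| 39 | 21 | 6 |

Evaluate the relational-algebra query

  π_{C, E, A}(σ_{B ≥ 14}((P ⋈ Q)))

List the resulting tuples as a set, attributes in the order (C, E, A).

Joining P and Q on G, D yields {(20, 2, 25, 5, 13, 14), (20, 2, 25, 5, 13, 15), (20, 2, 25, 5, 13, 28), (20, 2, 29, 32, 12, 14), (20, 2, 29, 32, 12, 15), (20, 2, 29, 32, 12, 28), (20, 2, 30, 29, 33, 14), (20, 2, 30, 29, 33, 15), (20, 2, 30, 29, 33, 28), (21, 39, 1, 36, 3, 14), (21, 39, 1, 36, 3, 36), (21, 39, 1, 36, 3, 6), (21, 39, 11, 31, 16, 14), (21, 39, 11, 31, 16, 36), (21, 39, 11, 31, 16, 6), (21, 39, 17, 33, 9, 14), (21, 39, 17, 33, 9, 36), (21, 39, 17, 33, 9, 6), (21, 39, 32, 38, 1, 14), (21, 39, 32, 38, 1, 36), (21, 39, 32, 38, 1, 6), (29, 30, 14, 27, 21, 32), (29, 30, 14, 27, 21, 9)}.
Selection B ≥ 14: {(20, 2, 25, 5, 13, 14), (20, 2, 25, 5, 13, 15), (20, 2, 25, 5, 13, 28), (20, 2, 29, 32, 12, 14), (20, 2, 29, 32, 12, 15), (20, 2, 29, 32, 12, 28), (20, 2, 30, 29, 33, 14), (20, 2, 30, 29, 33, 15), (20, 2, 30, 29, 33, 28), (21, 39, 1, 36, 3, 14), (21, 39, 1, 36, 3, 36), (21, 39, 11, 31, 16, 14), (21, 39, 11, 31, 16, 36), (21, 39, 17, 33, 9, 14), (21, 39, 17, 33, 9, 36), (21, 39, 32, 38, 1, 14), (21, 39, 32, 38, 1, 36), (29, 30, 14, 27, 21, 32)}
π_{C, E, A} gives {(27, 21, 14), (29, 33, 30), (31, 16, 11), (32, 12, 29), (33, 9, 17), (36, 3, 1), (38, 1, 32), (5, 13, 25)} (10 duplicate(s) eliminated).

{(27, 21, 14), (29, 33, 30), (31, 16, 11), (32, 12, 29), (33, 9, 17), (36, 3, 1), (38, 1, 32), (5, 13, 25)}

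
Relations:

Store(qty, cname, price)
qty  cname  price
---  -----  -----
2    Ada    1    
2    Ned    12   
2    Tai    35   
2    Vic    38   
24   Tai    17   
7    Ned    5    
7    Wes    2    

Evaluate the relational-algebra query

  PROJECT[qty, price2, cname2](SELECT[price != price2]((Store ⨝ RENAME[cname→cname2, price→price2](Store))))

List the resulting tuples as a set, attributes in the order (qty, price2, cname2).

ρ[cname→cname2, price→price2]: schema becomes (qty, cname2, price2); tuples unchanged.
Store ⋈ RENAME[cname→cname2, price→price2](Store) (natural join on qty): {(2, Ada, 1, Ada, 1), (2, Ada, 1, Ned, 12), (2, Ada, 1, Tai, 35), (2, Ada, 1, Vic, 38), (2, Ned, 12, Ada, 1), (2, Ned, 12, Ned, 12), (2, Ned, 12, Tai, 35), (2, Ned, 12, Vic, 38), (2, Tai, 35, Ada, 1), (2, Tai, 35, Ned, 12), (2, Tai, 35, Tai, 35), (2, Tai, 35, Vic, 38), (2, Vic, 38, Ada, 1), (2, Vic, 38, Ned, 12), (2, Vic, 38, Tai, 35), (2, Vic, 38, Vic, 38), (24, Tai, 17, Tai, 17), (7, Ned, 5, Ned, 5), (7, Ned, 5, Wes, 2), (7, Wes, 2, Ned, 5), (7, Wes, 2, Wes, 2)}
Selection price != price2: {(2, Ada, 1, Ned, 12), (2, Ada, 1, Tai, 35), (2, Ada, 1, Vic, 38), (2, Ned, 12, Ada, 1), (2, Ned, 12, Tai, 35), (2, Ned, 12, Vic, 38), (2, Tai, 35, Ada, 1), (2, Tai, 35, Ned, 12), (2, Tai, 35, Vic, 38), (2, Vic, 38, Ada, 1), (2, Vic, 38, Ned, 12), (2, Vic, 38, Tai, 35), (7, Ned, 5, Wes, 2), (7, Wes, 2, Ned, 5)}
Projecting to qty, price2, cname2 (8 duplicate(s) eliminated): {(2, 1, Ada), (2, 12, Ned), (2, 35, Tai), (2, 38, Vic), (7, 2, Wes), (7, 5, Ned)}

{(2, 1, Ada), (2, 12, Ned), (2, 35, Tai), (2, 38, Vic), (7, 2, Wes), (7, 5, Ned)}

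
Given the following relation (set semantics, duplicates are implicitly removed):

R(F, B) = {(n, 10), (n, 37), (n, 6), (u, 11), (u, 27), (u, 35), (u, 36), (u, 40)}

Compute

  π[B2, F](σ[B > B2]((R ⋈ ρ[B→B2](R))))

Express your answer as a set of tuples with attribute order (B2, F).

{(10, n), (11, u), (27, u), (35, u), (36, u), (6, n)}

ρ[B→B2]: schema becomes (F, B2); tuples unchanged.
Joining R and ρ[B→B2](R) on F yields {(n, 10, 10), (n, 10, 37), (n, 10, 6), (n, 37, 10), (n, 37, 37), (n, 37, 6), (n, 6, 10), (n, 6, 37), (n, 6, 6), (u, 11, 11), (u, 11, 27), (u, 11, 35), (u, 11, 36), (u, 11, 40), (u, 27, 11), (u, 27, 27), (u, 27, 35), (u, 27, 36), (u, 27, 40), (u, 35, 11), (u, 35, 27), (u, 35, 35), (u, 35, 36), (u, 35, 40), (u, 36, 11), (u, 36, 27), (u, 36, 35), (u, 36, 36), (u, 36, 40), (u, 40, 11), (u, 40, 27), (u, 40, 35), (u, 40, 36), (u, 40, 40)}.
Selection B > B2: {(n, 10, 6), (n, 37, 10), (n, 37, 6), (u, 27, 11), (u, 35, 11), (u, 35, 27), (u, 36, 11), (u, 36, 27), (u, 36, 35), (u, 40, 11), (u, 40, 27), (u, 40, 35), (u, 40, 36)}
Projecting to B2, F (7 duplicate(s) eliminated): {(10, n), (11, u), (27, u), (35, u), (36, u), (6, n)}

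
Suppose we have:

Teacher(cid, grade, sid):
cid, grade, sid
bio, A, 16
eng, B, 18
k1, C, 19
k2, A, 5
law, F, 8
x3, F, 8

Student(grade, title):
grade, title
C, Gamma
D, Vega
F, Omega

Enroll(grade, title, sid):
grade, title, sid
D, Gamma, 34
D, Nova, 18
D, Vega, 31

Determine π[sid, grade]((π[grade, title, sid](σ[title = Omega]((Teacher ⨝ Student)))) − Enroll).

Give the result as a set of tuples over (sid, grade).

{(8, F)}

Teacher ⋈ Student (natural join on grade): {(k1, C, 19, Gamma), (law, F, 8, Omega), (x3, F, 8, Omega)}
Filtering on title = Omega leaves {(law, F, 8, Omega), (x3, F, 8, Omega)}.
π[grade, title, sid]: project onto (grade, title, sid) (1 duplicate(s) eliminated) → {(F, Omega, 8)}
Difference: {(F, Omega, 8)} with {(D, Gamma, 34), (D, Nova, 18), (D, Vega, 31)} → {(F, Omega, 8)}
π[sid, grade]: project onto (sid, grade) → {(8, F)}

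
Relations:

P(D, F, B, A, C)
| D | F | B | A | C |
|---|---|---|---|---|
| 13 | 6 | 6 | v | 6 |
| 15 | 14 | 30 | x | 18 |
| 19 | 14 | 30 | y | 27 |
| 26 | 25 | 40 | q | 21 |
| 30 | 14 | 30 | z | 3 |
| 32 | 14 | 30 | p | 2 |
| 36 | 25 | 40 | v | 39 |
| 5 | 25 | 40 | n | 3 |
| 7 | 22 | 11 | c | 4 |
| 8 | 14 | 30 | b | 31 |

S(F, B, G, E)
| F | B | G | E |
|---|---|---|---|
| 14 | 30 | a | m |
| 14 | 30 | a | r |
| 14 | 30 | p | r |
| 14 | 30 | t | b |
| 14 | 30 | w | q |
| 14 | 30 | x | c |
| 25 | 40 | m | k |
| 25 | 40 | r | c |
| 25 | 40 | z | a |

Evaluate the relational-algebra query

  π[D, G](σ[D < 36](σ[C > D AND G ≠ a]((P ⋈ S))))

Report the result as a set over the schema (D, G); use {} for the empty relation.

Natural join on F, B: {(15, 14, 30, x, 18, a, m), (15, 14, 30, x, 18, a, r), (15, 14, 30, x, 18, p, r), (15, 14, 30, x, 18, t, b), (15, 14, 30, x, 18, w, q), (15, 14, 30, x, 18, x, c), (19, 14, 30, y, 27, a, m), (19, 14, 30, y, 27, a, r), (19, 14, 30, y, 27, p, r), (19, 14, 30, y, 27, t, b), (19, 14, 30, y, 27, w, q), (19, 14, 30, y, 27, x, c), (26, 25, 40, q, 21, m, k), (26, 25, 40, q, 21, r, c), (26, 25, 40, q, 21, z, a), (30, 14, 30, z, 3, a, m), (30, 14, 30, z, 3, a, r), (30, 14, 30, z, 3, p, r), (30, 14, 30, z, 3, t, b), (30, 14, 30, z, 3, w, q), (30, 14, 30, z, 3, x, c), (32, 14, 30, p, 2, a, m), (32, 14, 30, p, 2, a, r), (32, 14, 30, p, 2, p, r), (32, 14, 30, p, 2, t, b), (32, 14, 30, p, 2, w, q), (32, 14, 30, p, 2, x, c), (36, 25, 40, v, 39, m, k), (36, 25, 40, v, 39, r, c), (36, 25, 40, v, 39, z, a), (5, 25, 40, n, 3, m, k), (5, 25, 40, n, 3, r, c), (5, 25, 40, n, 3, z, a), (8, 14, 30, b, 31, a, m), (8, 14, 30, b, 31, a, r), (8, 14, 30, b, 31, p, r), (8, 14, 30, b, 31, t, b), (8, 14, 30, b, 31, w, q), (8, 14, 30, b, 31, x, c)}
σ[C > D AND G ≠ a]: keep tuples satisfying C > D AND G ≠ a → {(15, 14, 30, x, 18, p, r), (15, 14, 30, x, 18, t, b), (15, 14, 30, x, 18, w, q), (15, 14, 30, x, 18, x, c), (19, 14, 30, y, 27, p, r), (19, 14, 30, y, 27, t, b), (19, 14, 30, y, 27, w, q), (19, 14, 30, y, 27, x, c), (36, 25, 40, v, 39, m, k), (36, 25, 40, v, 39, r, c), (36, 25, 40, v, 39, z, a), (8, 14, 30, b, 31, p, r), (8, 14, 30, b, 31, t, b), (8, 14, 30, b, 31, w, q), (8, 14, 30, b, 31, x, c)}
σ[D < 36]: keep tuples satisfying D < 36 → {(15, 14, 30, x, 18, p, r), (15, 14, 30, x, 18, t, b), (15, 14, 30, x, 18, w, q), (15, 14, 30, x, 18, x, c), (19, 14, 30, y, 27, p, r), (19, 14, 30, y, 27, t, b), (19, 14, 30, y, 27, w, q), (19, 14, 30, y, 27, x, c), (8, 14, 30, b, 31, p, r), (8, 14, 30, b, 31, t, b), (8, 14, 30, b, 31, w, q), (8, 14, 30, b, 31, x, c)}
Projecting to D, G: {(15, p), (15, t), (15, w), (15, x), (19, p), (19, t), (19, w), (19, x), (8, p), (8, t), (8, w), (8, x)}

{(15, p), (15, t), (15, w), (15, x), (19, p), (19, t), (19, w), (19, x), (8, p), (8, t), (8, w), (8, x)}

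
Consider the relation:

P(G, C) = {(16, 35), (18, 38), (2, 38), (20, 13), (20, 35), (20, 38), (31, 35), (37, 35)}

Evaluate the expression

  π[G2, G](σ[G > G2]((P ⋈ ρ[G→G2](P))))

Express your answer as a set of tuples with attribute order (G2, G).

{(16, 20), (16, 31), (16, 37), (18, 20), (2, 18), (2, 20), (20, 31), (20, 37), (31, 37)}

ρ[G→G2]: schema becomes (G2, C); tuples unchanged.
Natural join on C: {(16, 35, 16), (16, 35, 20), (16, 35, 31), (16, 35, 37), (18, 38, 18), (18, 38, 2), (18, 38, 20), (2, 38, 18), (2, 38, 2), (2, 38, 20), (20, 13, 20), (20, 35, 16), (20, 35, 20), (20, 35, 31), (20, 35, 37), (20, 38, 18), (20, 38, 2), (20, 38, 20), (31, 35, 16), (31, 35, 20), (31, 35, 31), (31, 35, 37), (37, 35, 16), (37, 35, 20), (37, 35, 31), (37, 35, 37)}
Apply σ_{G > G2}; surviving tuples: {(18, 38, 2), (20, 35, 16), (20, 38, 18), (20, 38, 2), (31, 35, 16), (31, 35, 20), (37, 35, 16), (37, 35, 20), (37, 35, 31)}
Projecting to G2, G: {(16, 20), (16, 31), (16, 37), (18, 20), (2, 18), (2, 20), (20, 31), (20, 37), (31, 37)}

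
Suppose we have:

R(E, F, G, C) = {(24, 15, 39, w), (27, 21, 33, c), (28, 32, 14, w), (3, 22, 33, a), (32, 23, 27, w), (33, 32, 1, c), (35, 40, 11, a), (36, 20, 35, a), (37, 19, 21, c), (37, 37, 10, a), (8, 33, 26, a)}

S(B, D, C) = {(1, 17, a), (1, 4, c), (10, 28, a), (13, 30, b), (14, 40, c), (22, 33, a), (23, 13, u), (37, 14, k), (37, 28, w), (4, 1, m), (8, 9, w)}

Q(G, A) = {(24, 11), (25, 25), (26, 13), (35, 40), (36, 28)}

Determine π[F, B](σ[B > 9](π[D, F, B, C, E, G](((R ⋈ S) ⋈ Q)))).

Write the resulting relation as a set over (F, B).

{(20, 10), (20, 22), (33, 10), (33, 22)}

R ⋈ S (natural join on C): {(24, 15, 39, w, 37, 28), (24, 15, 39, w, 8, 9), (27, 21, 33, c, 1, 4), (27, 21, 33, c, 14, 40), (28, 32, 14, w, 37, 28), (28, 32, 14, w, 8, 9), (3, 22, 33, a, 1, 17), (3, 22, 33, a, 10, 28), (3, 22, 33, a, 22, 33), (32, 23, 27, w, 37, 28), (32, 23, 27, w, 8, 9), (33, 32, 1, c, 1, 4), (33, 32, 1, c, 14, 40), (35, 40, 11, a, 1, 17), (35, 40, 11, a, 10, 28), (35, 40, 11, a, 22, 33), (36, 20, 35, a, 1, 17), (36, 20, 35, a, 10, 28), (36, 20, 35, a, 22, 33), (37, 19, 21, c, 1, 4), (37, 19, 21, c, 14, 40), (37, 37, 10, a, 1, 17), (37, 37, 10, a, 10, 28), (37, 37, 10, a, 22, 33), (8, 33, 26, a, 1, 17), (8, 33, 26, a, 10, 28), (8, 33, 26, a, 22, 33)}
(R ⋈ S) ⋈ Q (natural join on G): {(36, 20, 35, a, 1, 17, 40), (36, 20, 35, a, 10, 28, 40), (36, 20, 35, a, 22, 33, 40), (8, 33, 26, a, 1, 17, 13), (8, 33, 26, a, 10, 28, 13), (8, 33, 26, a, 22, 33, 13)}
π_{D, F, B, C, E, G} gives {(17, 20, 1, a, 36, 35), (17, 33, 1, a, 8, 26), (28, 20, 10, a, 36, 35), (28, 33, 10, a, 8, 26), (33, 20, 22, a, 36, 35), (33, 33, 22, a, 8, 26)}.
Selection B > 9: {(28, 20, 10, a, 36, 35), (28, 33, 10, a, 8, 26), (33, 20, 22, a, 36, 35), (33, 33, 22, a, 8, 26)}
π_{F, B} gives {(20, 10), (20, 22), (33, 10), (33, 22)}.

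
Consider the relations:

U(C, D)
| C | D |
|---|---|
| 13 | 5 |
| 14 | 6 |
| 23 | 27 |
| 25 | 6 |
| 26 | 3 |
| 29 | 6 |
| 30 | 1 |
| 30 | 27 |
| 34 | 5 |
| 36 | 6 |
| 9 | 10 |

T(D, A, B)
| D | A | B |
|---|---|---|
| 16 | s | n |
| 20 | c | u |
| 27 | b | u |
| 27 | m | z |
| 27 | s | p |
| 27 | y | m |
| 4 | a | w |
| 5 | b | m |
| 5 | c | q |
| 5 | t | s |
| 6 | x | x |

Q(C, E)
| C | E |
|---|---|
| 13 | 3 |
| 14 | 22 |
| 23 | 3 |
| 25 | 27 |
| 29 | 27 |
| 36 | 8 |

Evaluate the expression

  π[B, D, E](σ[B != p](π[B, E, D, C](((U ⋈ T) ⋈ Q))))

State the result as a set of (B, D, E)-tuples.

U ⋈ T (natural join on D): {(13, 5, b, m), (13, 5, c, q), (13, 5, t, s), (14, 6, x, x), (23, 27, b, u), (23, 27, m, z), (23, 27, s, p), (23, 27, y, m), (25, 6, x, x), (29, 6, x, x), (30, 27, b, u), (30, 27, m, z), (30, 27, s, p), (30, 27, y, m), (34, 5, b, m), (34, 5, c, q), (34, 5, t, s), (36, 6, x, x)}
(U ⋈ T) ⋈ Q (natural join on C): {(13, 5, b, m, 3), (13, 5, c, q, 3), (13, 5, t, s, 3), (14, 6, x, x, 22), (23, 27, b, u, 3), (23, 27, m, z, 3), (23, 27, s, p, 3), (23, 27, y, m, 3), (25, 6, x, x, 27), (29, 6, x, x, 27), (36, 6, x, x, 8)}
Projecting to B, E, D, C: {(m, 3, 27, 23), (m, 3, 5, 13), (p, 3, 27, 23), (q, 3, 5, 13), (s, 3, 5, 13), (u, 3, 27, 23), (x, 22, 6, 14), (x, 27, 6, 25), (x, 27, 6, 29), (x, 8, 6, 36), (z, 3, 27, 23)}
σ[B != p]: keep tuples satisfying B != p → {(m, 3, 27, 23), (m, 3, 5, 13), (q, 3, 5, 13), (s, 3, 5, 13), (u, 3, 27, 23), (x, 22, 6, 14), (x, 27, 6, 25), (x, 27, 6, 29), (x, 8, 6, 36), (z, 3, 27, 23)}
Projecting to B, D, E (1 duplicate(s) eliminated): {(m, 27, 3), (m, 5, 3), (q, 5, 3), (s, 5, 3), (u, 27, 3), (x, 6, 22), (x, 6, 27), (x, 6, 8), (z, 27, 3)}

{(m, 27, 3), (m, 5, 3), (q, 5, 3), (s, 5, 3), (u, 27, 3), (x, 6, 22), (x, 6, 27), (x, 6, 8), (z, 27, 3)}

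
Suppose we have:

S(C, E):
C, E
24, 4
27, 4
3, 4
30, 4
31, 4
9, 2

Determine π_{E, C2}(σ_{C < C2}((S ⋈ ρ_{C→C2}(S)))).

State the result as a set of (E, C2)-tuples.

{(4, 24), (4, 27), (4, 30), (4, 31)}

ρ[C→C2]: schema becomes (C2, E); tuples unchanged.
Joining S and ρ_{C→C2}(S) on E yields {(24, 4, 24), (24, 4, 27), (24, 4, 3), (24, 4, 30), (24, 4, 31), (27, 4, 24), (27, 4, 27), (27, 4, 3), (27, 4, 30), (27, 4, 31), (3, 4, 24), (3, 4, 27), (3, 4, 3), (3, 4, 30), (3, 4, 31), (30, 4, 24), (30, 4, 27), (30, 4, 3), (30, 4, 30), (30, 4, 31), (31, 4, 24), (31, 4, 27), (31, 4, 3), (31, 4, 30), (31, 4, 31), (9, 2, 9)}.
Selection C < C2: {(24, 4, 27), (24, 4, 30), (24, 4, 31), (27, 4, 30), (27, 4, 31), (3, 4, 24), (3, 4, 27), (3, 4, 30), (3, 4, 31), (30, 4, 31)}
Keep only column(s) E, C2 (6 duplicate(s) eliminated): {(4, 24), (4, 27), (4, 30), (4, 31)}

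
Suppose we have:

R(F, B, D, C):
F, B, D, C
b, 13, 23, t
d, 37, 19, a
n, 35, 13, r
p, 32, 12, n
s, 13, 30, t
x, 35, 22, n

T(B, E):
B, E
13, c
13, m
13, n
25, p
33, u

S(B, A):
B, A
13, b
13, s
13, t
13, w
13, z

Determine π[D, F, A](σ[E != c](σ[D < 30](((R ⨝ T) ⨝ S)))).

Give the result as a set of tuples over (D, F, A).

{(23, b, b), (23, b, s), (23, b, t), (23, b, w), (23, b, z)}

Natural join on B: {(b, 13, 23, t, c), (b, 13, 23, t, m), (b, 13, 23, t, n), (s, 13, 30, t, c), (s, 13, 30, t, m), (s, 13, 30, t, n)}
Natural join on B: {(b, 13, 23, t, c, b), (b, 13, 23, t, c, s), (b, 13, 23, t, c, t), (b, 13, 23, t, c, w), (b, 13, 23, t, c, z), (b, 13, 23, t, m, b), (b, 13, 23, t, m, s), (b, 13, 23, t, m, t), (b, 13, 23, t, m, w), (b, 13, 23, t, m, z), (b, 13, 23, t, n, b), (b, 13, 23, t, n, s), (b, 13, 23, t, n, t), (b, 13, 23, t, n, w), (b, 13, 23, t, n, z), (s, 13, 30, t, c, b), (s, 13, 30, t, c, s), (s, 13, 30, t, c, t), (s, 13, 30, t, c, w), (s, 13, 30, t, c, z), (s, 13, 30, t, m, b), (s, 13, 30, t, m, s), (s, 13, 30, t, m, t), (s, 13, 30, t, m, w), (s, 13, 30, t, m, z), (s, 13, 30, t, n, b), (s, 13, 30, t, n, s), (s, 13, 30, t, n, t), (s, 13, 30, t, n, w), (s, 13, 30, t, n, z)}
Filtering on D < 30 leaves {(b, 13, 23, t, c, b), (b, 13, 23, t, c, s), (b, 13, 23, t, c, t), (b, 13, 23, t, c, w), (b, 13, 23, t, c, z), (b, 13, 23, t, m, b), (b, 13, 23, t, m, s), (b, 13, 23, t, m, t), (b, 13, 23, t, m, w), (b, 13, 23, t, m, z), (b, 13, 23, t, n, b), (b, 13, 23, t, n, s), (b, 13, 23, t, n, t), (b, 13, 23, t, n, w), (b, 13, 23, t, n, z)}.
Filtering on E != c leaves {(b, 13, 23, t, m, b), (b, 13, 23, t, m, s), (b, 13, 23, t, m, t), (b, 13, 23, t, m, w), (b, 13, 23, t, m, z), (b, 13, 23, t, n, b), (b, 13, 23, t, n, s), (b, 13, 23, t, n, t), (b, 13, 23, t, n, w), (b, 13, 23, t, n, z)}.
Keep only column(s) D, F, A (5 duplicate(s) eliminated): {(23, b, b), (23, b, s), (23, b, t), (23, b, w), (23, b, z)}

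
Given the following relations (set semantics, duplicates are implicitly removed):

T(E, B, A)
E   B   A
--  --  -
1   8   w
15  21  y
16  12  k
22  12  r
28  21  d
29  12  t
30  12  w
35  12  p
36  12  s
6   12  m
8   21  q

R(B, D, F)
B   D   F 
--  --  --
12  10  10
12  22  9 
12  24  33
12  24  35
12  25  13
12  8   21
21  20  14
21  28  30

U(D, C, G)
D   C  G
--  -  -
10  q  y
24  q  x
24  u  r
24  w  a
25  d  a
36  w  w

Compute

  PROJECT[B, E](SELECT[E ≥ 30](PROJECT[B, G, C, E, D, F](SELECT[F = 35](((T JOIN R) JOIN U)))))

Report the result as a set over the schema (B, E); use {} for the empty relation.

{(12, 30), (12, 35), (12, 36)}

Joining T and R on B yields {(15, 21, y, 20, 14), (15, 21, y, 28, 30), (16, 12, k, 10, 10), (16, 12, k, 22, 9), (16, 12, k, 24, 33), (16, 12, k, 24, 35), (16, 12, k, 25, 13), (16, 12, k, 8, 21), (22, 12, r, 10, 10), (22, 12, r, 22, 9), (22, 12, r, 24, 33), (22, 12, r, 24, 35), (22, 12, r, 25, 13), (22, 12, r, 8, 21), (28, 21, d, 20, 14), (28, 21, d, 28, 30), (29, 12, t, 10, 10), (29, 12, t, 22, 9), (29, 12, t, 24, 33), (29, 12, t, 24, 35), (29, 12, t, 25, 13), (29, 12, t, 8, 21), (30, 12, w, 10, 10), (30, 12, w, 22, 9), (30, 12, w, 24, 33), (30, 12, w, 24, 35), (30, 12, w, 25, 13), (30, 12, w, 8, 21), (35, 12, p, 10, 10), (35, 12, p, 22, 9), (35, 12, p, 24, 33), (35, 12, p, 24, 35), (35, 12, p, 25, 13), (35, 12, p, 8, 21), (36, 12, s, 10, 10), (36, 12, s, 22, 9), (36, 12, s, 24, 33), (36, 12, s, 24, 35), (36, 12, s, 25, 13), (36, 12, s, 8, 21), (6, 12, m, 10, 10), (6, 12, m, 22, 9), (6, 12, m, 24, 33), (6, 12, m, 24, 35), (6, 12, m, 25, 13), (6, 12, m, 8, 21), (8, 21, q, 20, 14), (8, 21, q, 28, 30)}.
Joining (T JOIN R) and U on D yields {(16, 12, k, 10, 10, q, y), (16, 12, k, 24, 33, q, x), (16, 12, k, 24, 33, u, r), (16, 12, k, 24, 33, w, a), (16, 12, k, 24, 35, q, x), (16, 12, k, 24, 35, u, r), (16, 12, k, 24, 35, w, a), (16, 12, k, 25, 13, d, a), (22, 12, r, 10, 10, q, y), (22, 12, r, 24, 33, q, x), (22, 12, r, 24, 33, u, r), (22, 12, r, 24, 33, w, a), (22, 12, r, 24, 35, q, x), (22, 12, r, 24, 35, u, r), (22, 12, r, 24, 35, w, a), (22, 12, r, 25, 13, d, a), (29, 12, t, 10, 10, q, y), (29, 12, t, 24, 33, q, x), (29, 12, t, 24, 33, u, r), (29, 12, t, 24, 33, w, a), (29, 12, t, 24, 35, q, x), (29, 12, t, 24, 35, u, r), (29, 12, t, 24, 35, w, a), (29, 12, t, 25, 13, d, a), (30, 12, w, 10, 10, q, y), (30, 12, w, 24, 33, q, x), (30, 12, w, 24, 33, u, r), (30, 12, w, 24, 33, w, a), (30, 12, w, 24, 35, q, x), (30, 12, w, 24, 35, u, r), (30, 12, w, 24, 35, w, a), (30, 12, w, 25, 13, d, a), (35, 12, p, 10, 10, q, y), (35, 12, p, 24, 33, q, x), (35, 12, p, 24, 33, u, r), (35, 12, p, 24, 33, w, a), (35, 12, p, 24, 35, q, x), (35, 12, p, 24, 35, u, r), (35, 12, p, 24, 35, w, a), (35, 12, p, 25, 13, d, a), (36, 12, s, 10, 10, q, y), (36, 12, s, 24, 33, q, x), (36, 12, s, 24, 33, u, r), (36, 12, s, 24, 33, w, a), (36, 12, s, 24, 35, q, x), (36, 12, s, 24, 35, u, r), (36, 12, s, 24, 35, w, a), (36, 12, s, 25, 13, d, a), (6, 12, m, 10, 10, q, y), (6, 12, m, 24, 33, q, x), (6, 12, m, 24, 33, u, r), (6, 12, m, 24, 33, w, a), (6, 12, m, 24, 35, q, x), (6, 12, m, 24, 35, u, r), (6, 12, m, 24, 35, w, a), (6, 12, m, 25, 13, d, a)}.
Selection F = 35: {(16, 12, k, 24, 35, q, x), (16, 12, k, 24, 35, u, r), (16, 12, k, 24, 35, w, a), (22, 12, r, 24, 35, q, x), (22, 12, r, 24, 35, u, r), (22, 12, r, 24, 35, w, a), (29, 12, t, 24, 35, q, x), (29, 12, t, 24, 35, u, r), (29, 12, t, 24, 35, w, a), (30, 12, w, 24, 35, q, x), (30, 12, w, 24, 35, u, r), (30, 12, w, 24, 35, w, a), (35, 12, p, 24, 35, q, x), (35, 12, p, 24, 35, u, r), (35, 12, p, 24, 35, w, a), (36, 12, s, 24, 35, q, x), (36, 12, s, 24, 35, u, r), (36, 12, s, 24, 35, w, a), (6, 12, m, 24, 35, q, x), (6, 12, m, 24, 35, u, r), (6, 12, m, 24, 35, w, a)}
π[B, G, C, E, D, F]: project onto (B, G, C, E, D, F) → {(12, a, w, 16, 24, 35), (12, a, w, 22, 24, 35), (12, a, w, 29, 24, 35), (12, a, w, 30, 24, 35), (12, a, w, 35, 24, 35), (12, a, w, 36, 24, 35), (12, a, w, 6, 24, 35), (12, r, u, 16, 24, 35), (12, r, u, 22, 24, 35), (12, r, u, 29, 24, 35), (12, r, u, 30, 24, 35), (12, r, u, 35, 24, 35), (12, r, u, 36, 24, 35), (12, r, u, 6, 24, 35), (12, x, q, 16, 24, 35), (12, x, q, 22, 24, 35), (12, x, q, 29, 24, 35), (12, x, q, 30, 24, 35), (12, x, q, 35, 24, 35), (12, x, q, 36, 24, 35), (12, x, q, 6, 24, 35)}
Selection E ≥ 30: {(12, a, w, 30, 24, 35), (12, a, w, 35, 24, 35), (12, a, w, 36, 24, 35), (12, r, u, 30, 24, 35), (12, r, u, 35, 24, 35), (12, r, u, 36, 24, 35), (12, x, q, 30, 24, 35), (12, x, q, 35, 24, 35), (12, x, q, 36, 24, 35)}
π[B, E]: project onto (B, E) (6 duplicate(s) eliminated) → {(12, 30), (12, 35), (12, 36)}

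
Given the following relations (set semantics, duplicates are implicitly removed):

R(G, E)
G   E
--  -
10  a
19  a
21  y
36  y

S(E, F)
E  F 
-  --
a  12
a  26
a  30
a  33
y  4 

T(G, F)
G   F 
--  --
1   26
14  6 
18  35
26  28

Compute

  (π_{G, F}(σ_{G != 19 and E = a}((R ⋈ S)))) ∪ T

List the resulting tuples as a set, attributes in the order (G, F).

Natural join on E: {(10, a, 12), (10, a, 26), (10, a, 30), (10, a, 33), (19, a, 12), (19, a, 26), (19, a, 30), (19, a, 33), (21, y, 4), (36, y, 4)}
Apply σ_{G != 19 and E = a}; surviving tuples: {(10, a, 12), (10, a, 26), (10, a, 30), (10, a, 33)}
π[G, F]: project onto (G, F) → {(10, 12), (10, 26), (10, 30), (10, 33)}
Set union of the two operands is {(1, 26), (10, 12), (10, 26), (10, 30), (10, 33), (14, 6), (18, 35), (26, 28)}.

{(1, 26), (10, 12), (10, 26), (10, 30), (10, 33), (14, 6), (18, 35), (26, 28)}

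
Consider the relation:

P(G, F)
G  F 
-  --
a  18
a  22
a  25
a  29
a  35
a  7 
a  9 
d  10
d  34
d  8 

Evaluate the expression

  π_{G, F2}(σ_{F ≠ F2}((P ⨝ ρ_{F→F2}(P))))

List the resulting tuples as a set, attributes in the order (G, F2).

ρ[F→F2]: schema becomes (G, F2); tuples unchanged.
Joining P and ρ_{F→F2}(P) on G yields {(a, 18, 18), (a, 18, 22), (a, 18, 25), (a, 18, 29), (a, 18, 35), (a, 18, 7), (a, 18, 9), (a, 22, 18), (a, 22, 22), (a, 22, 25), (a, 22, 29), (a, 22, 35), (a, 22, 7), (a, 22, 9), (a, 25, 18), (a, 25, 22), (a, 25, 25), (a, 25, 29), (a, 25, 35), (a, 25, 7), (a, 25, 9), (a, 29, 18), (a, 29, 22), (a, 29, 25), (a, 29, 29), (a, 29, 35), (a, 29, 7), (a, 29, 9), (a, 35, 18), (a, 35, 22), (a, 35, 25), (a, 35, 29), (a, 35, 35), (a, 35, 7), (a, 35, 9), (a, 7, 18), (a, 7, 22), (a, 7, 25), (a, 7, 29), (a, 7, 35), (a, 7, 7), (a, 7, 9), (a, 9, 18), (a, 9, 22), (a, 9, 25), (a, 9, 29), (a, 9, 35), (a, 9, 7), (a, 9, 9), (d, 10, 10), (d, 10, 34), (d, 10, 8), (d, 34, 10), (d, 34, 34), (d, 34, 8), (d, 8, 10), (d, 8, 34), (d, 8, 8)}.
σ[F ≠ F2]: keep tuples satisfying F ≠ F2 → {(a, 18, 22), (a, 18, 25), (a, 18, 29), (a, 18, 35), (a, 18, 7), (a, 18, 9), (a, 22, 18), (a, 22, 25), (a, 22, 29), (a, 22, 35), (a, 22, 7), (a, 22, 9), (a, 25, 18), (a, 25, 22), (a, 25, 29), (a, 25, 35), (a, 25, 7), (a, 25, 9), (a, 29, 18), (a, 29, 22), (a, 29, 25), (a, 29, 35), (a, 29, 7), (a, 29, 9), (a, 35, 18), (a, 35, 22), (a, 35, 25), (a, 35, 29), (a, 35, 7), (a, 35, 9), (a, 7, 18), (a, 7, 22), (a, 7, 25), (a, 7, 29), (a, 7, 35), (a, 7, 9), (a, 9, 18), (a, 9, 22), (a, 9, 25), (a, 9, 29), (a, 9, 35), (a, 9, 7), (d, 10, 34), (d, 10, 8), (d, 34, 10), (d, 34, 8), (d, 8, 10), (d, 8, 34)}
π[G, F2]: project onto (G, F2) (38 duplicate(s) eliminated) → {(a, 18), (a, 22), (a, 25), (a, 29), (a, 35), (a, 7), (a, 9), (d, 10), (d, 34), (d, 8)}

{(a, 18), (a, 22), (a, 25), (a, 29), (a, 35), (a, 7), (a, 9), (d, 10), (d, 34), (d, 8)}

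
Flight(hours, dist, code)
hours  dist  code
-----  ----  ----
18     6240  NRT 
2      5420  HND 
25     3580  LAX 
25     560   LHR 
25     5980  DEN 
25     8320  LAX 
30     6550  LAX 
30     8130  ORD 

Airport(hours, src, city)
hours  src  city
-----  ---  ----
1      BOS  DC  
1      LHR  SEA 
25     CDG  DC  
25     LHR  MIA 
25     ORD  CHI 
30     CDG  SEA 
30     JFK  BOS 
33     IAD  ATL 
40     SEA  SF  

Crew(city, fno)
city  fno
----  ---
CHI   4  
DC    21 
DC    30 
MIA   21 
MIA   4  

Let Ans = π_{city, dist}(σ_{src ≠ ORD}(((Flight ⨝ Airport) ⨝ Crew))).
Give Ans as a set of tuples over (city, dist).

{(DC, 3580), (DC, 560), (DC, 5980), (DC, 8320), (MIA, 3580), (MIA, 560), (MIA, 5980), (MIA, 8320)}

Natural join on hours: {(25, 3580, LAX, CDG, DC), (25, 3580, LAX, LHR, MIA), (25, 3580, LAX, ORD, CHI), (25, 560, LHR, CDG, DC), (25, 560, LHR, LHR, MIA), (25, 560, LHR, ORD, CHI), (25, 5980, DEN, CDG, DC), (25, 5980, DEN, LHR, MIA), (25, 5980, DEN, ORD, CHI), (25, 8320, LAX, CDG, DC), (25, 8320, LAX, LHR, MIA), (25, 8320, LAX, ORD, CHI), (30, 6550, LAX, CDG, SEA), (30, 6550, LAX, JFK, BOS), (30, 8130, ORD, CDG, SEA), (30, 8130, ORD, JFK, BOS)}
Natural join on city: {(25, 3580, LAX, CDG, DC, 21), (25, 3580, LAX, CDG, DC, 30), (25, 3580, LAX, LHR, MIA, 21), (25, 3580, LAX, LHR, MIA, 4), (25, 3580, LAX, ORD, CHI, 4), (25, 560, LHR, CDG, DC, 21), (25, 560, LHR, CDG, DC, 30), (25, 560, LHR, LHR, MIA, 21), (25, 560, LHR, LHR, MIA, 4), (25, 560, LHR, ORD, CHI, 4), (25, 5980, DEN, CDG, DC, 21), (25, 5980, DEN, CDG, DC, 30), (25, 5980, DEN, LHR, MIA, 21), (25, 5980, DEN, LHR, MIA, 4), (25, 5980, DEN, ORD, CHI, 4), (25, 8320, LAX, CDG, DC, 21), (25, 8320, LAX, CDG, DC, 30), (25, 8320, LAX, LHR, MIA, 21), (25, 8320, LAX, LHR, MIA, 4), (25, 8320, LAX, ORD, CHI, 4)}
Selection src ≠ ORD: {(25, 3580, LAX, CDG, DC, 21), (25, 3580, LAX, CDG, DC, 30), (25, 3580, LAX, LHR, MIA, 21), (25, 3580, LAX, LHR, MIA, 4), (25, 560, LHR, CDG, DC, 21), (25, 560, LHR, CDG, DC, 30), (25, 560, LHR, LHR, MIA, 21), (25, 560, LHR, LHR, MIA, 4), (25, 5980, DEN, CDG, DC, 21), (25, 5980, DEN, CDG, DC, 30), (25, 5980, DEN, LHR, MIA, 21), (25, 5980, DEN, LHR, MIA, 4), (25, 8320, LAX, CDG, DC, 21), (25, 8320, LAX, CDG, DC, 30), (25, 8320, LAX, LHR, MIA, 21), (25, 8320, LAX, LHR, MIA, 4)}
Keep only column(s) city, dist (8 duplicate(s) eliminated): {(DC, 3580), (DC, 560), (DC, 5980), (DC, 8320), (MIA, 3580), (MIA, 560), (MIA, 5980), (MIA, 8320)}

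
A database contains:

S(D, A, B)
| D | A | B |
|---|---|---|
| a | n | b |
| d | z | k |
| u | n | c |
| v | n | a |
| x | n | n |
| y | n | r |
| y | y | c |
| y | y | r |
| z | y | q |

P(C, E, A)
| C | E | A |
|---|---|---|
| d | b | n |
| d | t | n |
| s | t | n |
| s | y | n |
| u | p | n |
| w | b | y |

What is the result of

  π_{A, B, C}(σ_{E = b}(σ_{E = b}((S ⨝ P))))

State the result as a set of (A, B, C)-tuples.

Natural join on A: {(a, n, b, d, b), (a, n, b, d, t), (a, n, b, s, t), (a, n, b, s, y), (a, n, b, u, p), (u, n, c, d, b), (u, n, c, d, t), (u, n, c, s, t), (u, n, c, s, y), (u, n, c, u, p), (v, n, a, d, b), (v, n, a, d, t), (v, n, a, s, t), (v, n, a, s, y), (v, n, a, u, p), (x, n, n, d, b), (x, n, n, d, t), (x, n, n, s, t), (x, n, n, s, y), (x, n, n, u, p), (y, n, r, d, b), (y, n, r, d, t), (y, n, r, s, t), (y, n, r, s, y), (y, n, r, u, p), (y, y, c, w, b), (y, y, r, w, b), (z, y, q, w, b)}
Apply σ_{E = b}; surviving tuples: {(a, n, b, d, b), (u, n, c, d, b), (v, n, a, d, b), (x, n, n, d, b), (y, n, r, d, b), (y, y, c, w, b), (y, y, r, w, b), (z, y, q, w, b)}
Apply σ_{E = b}; surviving tuples: {(a, n, b, d, b), (u, n, c, d, b), (v, n, a, d, b), (x, n, n, d, b), (y, n, r, d, b), (y, y, c, w, b), (y, y, r, w, b), (z, y, q, w, b)}
π[A, B, C]: project onto (A, B, C) → {(n, a, d), (n, b, d), (n, c, d), (n, n, d), (n, r, d), (y, c, w), (y, q, w), (y, r, w)}

{(n, a, d), (n, b, d), (n, c, d), (n, n, d), (n, r, d), (y, c, w), (y, q, w), (y, r, w)}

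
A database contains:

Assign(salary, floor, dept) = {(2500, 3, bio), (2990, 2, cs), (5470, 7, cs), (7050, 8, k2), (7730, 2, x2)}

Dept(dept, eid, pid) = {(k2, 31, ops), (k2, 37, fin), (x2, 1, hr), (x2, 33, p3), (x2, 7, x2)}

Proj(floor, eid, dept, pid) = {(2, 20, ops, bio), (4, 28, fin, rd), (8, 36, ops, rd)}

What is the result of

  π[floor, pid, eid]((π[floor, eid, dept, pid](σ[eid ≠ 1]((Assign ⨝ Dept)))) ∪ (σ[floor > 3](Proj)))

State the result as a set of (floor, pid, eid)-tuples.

{(2, p3, 33), (2, x2, 7), (4, rd, 28), (8, fin, 37), (8, ops, 31), (8, rd, 36)}

Natural join on dept: {(7050, 8, k2, 31, ops), (7050, 8, k2, 37, fin), (7730, 2, x2, 1, hr), (7730, 2, x2, 33, p3), (7730, 2, x2, 7, x2)}
Apply σ_{eid ≠ 1}; surviving tuples: {(7050, 8, k2, 31, ops), (7050, 8, k2, 37, fin), (7730, 2, x2, 33, p3), (7730, 2, x2, 7, x2)}
π[floor, eid, dept, pid]: project onto (floor, eid, dept, pid) → {(2, 33, x2, p3), (2, 7, x2, x2), (8, 31, k2, ops), (8, 37, k2, fin)}
Apply σ_{floor > 3}; surviving tuples: {(4, 28, fin, rd), (8, 36, ops, rd)}
Union: {(2, 33, x2, p3), (2, 7, x2, x2), (8, 31, k2, ops), (8, 37, k2, fin)} with {(4, 28, fin, rd), (8, 36, ops, rd)} → {(2, 33, x2, p3), (2, 7, x2, x2), (4, 28, fin, rd), (8, 31, k2, ops), (8, 36, ops, rd), (8, 37, k2, fin)}
π[floor, pid, eid]: project onto (floor, pid, eid) → {(2, p3, 33), (2, x2, 7), (4, rd, 28), (8, fin, 37), (8, ops, 31), (8, rd, 36)}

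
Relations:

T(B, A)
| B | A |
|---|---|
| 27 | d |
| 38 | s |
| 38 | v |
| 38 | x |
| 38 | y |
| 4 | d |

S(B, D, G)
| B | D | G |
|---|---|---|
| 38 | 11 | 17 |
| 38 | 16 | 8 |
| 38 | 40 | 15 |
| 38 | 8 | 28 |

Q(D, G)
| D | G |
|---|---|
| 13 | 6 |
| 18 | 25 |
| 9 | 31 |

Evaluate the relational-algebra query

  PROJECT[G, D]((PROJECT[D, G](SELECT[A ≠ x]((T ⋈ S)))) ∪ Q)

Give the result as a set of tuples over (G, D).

{(15, 40), (17, 11), (25, 18), (28, 8), (31, 9), (6, 13), (8, 16)}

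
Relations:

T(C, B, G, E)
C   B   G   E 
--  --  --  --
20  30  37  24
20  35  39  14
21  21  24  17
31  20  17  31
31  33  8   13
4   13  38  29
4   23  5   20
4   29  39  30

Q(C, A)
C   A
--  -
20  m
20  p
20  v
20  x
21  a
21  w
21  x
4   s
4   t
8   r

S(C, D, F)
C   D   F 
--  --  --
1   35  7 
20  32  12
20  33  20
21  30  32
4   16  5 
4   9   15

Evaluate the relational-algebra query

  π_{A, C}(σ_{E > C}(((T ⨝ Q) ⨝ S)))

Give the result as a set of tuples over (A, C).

Natural join on C: {(20, 30, 37, 24, m), (20, 30, 37, 24, p), (20, 30, 37, 24, v), (20, 30, 37, 24, x), (20, 35, 39, 14, m), (20, 35, 39, 14, p), (20, 35, 39, 14, v), (20, 35, 39, 14, x), (21, 21, 24, 17, a), (21, 21, 24, 17, w), (21, 21, 24, 17, x), (4, 13, 38, 29, s), (4, 13, 38, 29, t), (4, 23, 5, 20, s), (4, 23, 5, 20, t), (4, 29, 39, 30, s), (4, 29, 39, 30, t)}
Natural join on C: {(20, 30, 37, 24, m, 32, 12), (20, 30, 37, 24, m, 33, 20), (20, 30, 37, 24, p, 32, 12), (20, 30, 37, 24, p, 33, 20), (20, 30, 37, 24, v, 32, 12), (20, 30, 37, 24, v, 33, 20), (20, 30, 37, 24, x, 32, 12), (20, 30, 37, 24, x, 33, 20), (20, 35, 39, 14, m, 32, 12), (20, 35, 39, 14, m, 33, 20), (20, 35, 39, 14, p, 32, 12), (20, 35, 39, 14, p, 33, 20), (20, 35, 39, 14, v, 32, 12), (20, 35, 39, 14, v, 33, 20), (20, 35, 39, 14, x, 32, 12), (20, 35, 39, 14, x, 33, 20), (21, 21, 24, 17, a, 30, 32), (21, 21, 24, 17, w, 30, 32), (21, 21, 24, 17, x, 30, 32), (4, 13, 38, 29, s, 16, 5), (4, 13, 38, 29, s, 9, 15), (4, 13, 38, 29, t, 16, 5), (4, 13, 38, 29, t, 9, 15), (4, 23, 5, 20, s, 16, 5), (4, 23, 5, 20, s, 9, 15), (4, 23, 5, 20, t, 16, 5), (4, 23, 5, 20, t, 9, 15), (4, 29, 39, 30, s, 16, 5), (4, 29, 39, 30, s, 9, 15), (4, 29, 39, 30, t, 16, 5), (4, 29, 39, 30, t, 9, 15)}
Selection E > C: {(20, 30, 37, 24, m, 32, 12), (20, 30, 37, 24, m, 33, 20), (20, 30, 37, 24, p, 32, 12), (20, 30, 37, 24, p, 33, 20), (20, 30, 37, 24, v, 32, 12), (20, 30, 37, 24, v, 33, 20), (20, 30, 37, 24, x, 32, 12), (20, 30, 37, 24, x, 33, 20), (4, 13, 38, 29, s, 16, 5), (4, 13, 38, 29, s, 9, 15), (4, 13, 38, 29, t, 16, 5), (4, 13, 38, 29, t, 9, 15), (4, 23, 5, 20, s, 16, 5), (4, 23, 5, 20, s, 9, 15), (4, 23, 5, 20, t, 16, 5), (4, 23, 5, 20, t, 9, 15), (4, 29, 39, 30, s, 16, 5), (4, 29, 39, 30, s, 9, 15), (4, 29, 39, 30, t, 16, 5), (4, 29, 39, 30, t, 9, 15)}
π_{A, C} gives {(m, 20), (p, 20), (s, 4), (t, 4), (v, 20), (x, 20)} (14 duplicate(s) eliminated).

{(m, 20), (p, 20), (s, 4), (t, 4), (v, 20), (x, 20)}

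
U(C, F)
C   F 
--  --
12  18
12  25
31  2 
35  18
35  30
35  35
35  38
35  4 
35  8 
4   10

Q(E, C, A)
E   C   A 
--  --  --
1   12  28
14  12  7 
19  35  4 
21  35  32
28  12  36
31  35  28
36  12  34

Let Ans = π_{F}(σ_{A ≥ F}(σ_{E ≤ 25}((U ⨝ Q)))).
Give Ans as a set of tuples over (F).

{18, 25, 30, 4, 8}

Natural join on C: {(12, 18, 1, 28), (12, 18, 14, 7), (12, 18, 28, 36), (12, 18, 36, 34), (12, 25, 1, 28), (12, 25, 14, 7), (12, 25, 28, 36), (12, 25, 36, 34), (35, 18, 19, 4), (35, 18, 21, 32), (35, 18, 31, 28), (35, 30, 19, 4), (35, 30, 21, 32), (35, 30, 31, 28), (35, 35, 19, 4), (35, 35, 21, 32), (35, 35, 31, 28), (35, 38, 19, 4), (35, 38, 21, 32), (35, 38, 31, 28), (35, 4, 19, 4), (35, 4, 21, 32), (35, 4, 31, 28), (35, 8, 19, 4), (35, 8, 21, 32), (35, 8, 31, 28)}
Selection E ≤ 25: {(12, 18, 1, 28), (12, 18, 14, 7), (12, 25, 1, 28), (12, 25, 14, 7), (35, 18, 19, 4), (35, 18, 21, 32), (35, 30, 19, 4), (35, 30, 21, 32), (35, 35, 19, 4), (35, 35, 21, 32), (35, 38, 19, 4), (35, 38, 21, 32), (35, 4, 19, 4), (35, 4, 21, 32), (35, 8, 19, 4), (35, 8, 21, 32)}
Selection A ≥ F: {(12, 18, 1, 28), (12, 25, 1, 28), (35, 18, 21, 32), (35, 30, 21, 32), (35, 4, 19, 4), (35, 4, 21, 32), (35, 8, 21, 32)}
π_{F} gives {18, 25, 30, 4, 8} (2 duplicate(s) eliminated).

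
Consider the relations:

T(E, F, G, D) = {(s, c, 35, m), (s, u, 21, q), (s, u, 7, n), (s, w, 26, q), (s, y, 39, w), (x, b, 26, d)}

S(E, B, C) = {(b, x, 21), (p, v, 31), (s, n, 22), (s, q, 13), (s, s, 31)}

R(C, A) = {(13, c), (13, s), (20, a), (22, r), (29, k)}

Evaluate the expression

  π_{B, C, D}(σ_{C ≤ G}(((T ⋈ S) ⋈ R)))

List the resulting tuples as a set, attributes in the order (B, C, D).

Natural join on E: {(s, c, 35, m, n, 22), (s, c, 35, m, q, 13), (s, c, 35, m, s, 31), (s, u, 21, q, n, 22), (s, u, 21, q, q, 13), (s, u, 21, q, s, 31), (s, u, 7, n, n, 22), (s, u, 7, n, q, 13), (s, u, 7, n, s, 31), (s, w, 26, q, n, 22), (s, w, 26, q, q, 13), (s, w, 26, q, s, 31), (s, y, 39, w, n, 22), (s, y, 39, w, q, 13), (s, y, 39, w, s, 31)}
Natural join on C: {(s, c, 35, m, n, 22, r), (s, c, 35, m, q, 13, c), (s, c, 35, m, q, 13, s), (s, u, 21, q, n, 22, r), (s, u, 21, q, q, 13, c), (s, u, 21, q, q, 13, s), (s, u, 7, n, n, 22, r), (s, u, 7, n, q, 13, c), (s, u, 7, n, q, 13, s), (s, w, 26, q, n, 22, r), (s, w, 26, q, q, 13, c), (s, w, 26, q, q, 13, s), (s, y, 39, w, n, 22, r), (s, y, 39, w, q, 13, c), (s, y, 39, w, q, 13, s)}
σ[C ≤ G]: keep tuples satisfying C ≤ G → {(s, c, 35, m, n, 22, r), (s, c, 35, m, q, 13, c), (s, c, 35, m, q, 13, s), (s, u, 21, q, q, 13, c), (s, u, 21, q, q, 13, s), (s, w, 26, q, n, 22, r), (s, w, 26, q, q, 13, c), (s, w, 26, q, q, 13, s), (s, y, 39, w, n, 22, r), (s, y, 39, w, q, 13, c), (s, y, 39, w, q, 13, s)}
π[B, C, D]: project onto (B, C, D) (5 duplicate(s) eliminated) → {(n, 22, m), (n, 22, q), (n, 22, w), (q, 13, m), (q, 13, q), (q, 13, w)}

{(n, 22, m), (n, 22, q), (n, 22, w), (q, 13, m), (q, 13, q), (q, 13, w)}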